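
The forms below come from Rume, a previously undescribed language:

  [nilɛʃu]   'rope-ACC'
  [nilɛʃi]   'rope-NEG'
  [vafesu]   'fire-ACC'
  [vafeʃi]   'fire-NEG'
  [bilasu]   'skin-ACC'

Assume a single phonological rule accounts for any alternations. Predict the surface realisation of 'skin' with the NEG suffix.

[bilaʃi]

In [vafesu] and [vafeʃi] the final segment of 'fire' alternates: [s] ~ [ʃ].
The stem 'rope' ([nilɛʃu], [nilɛʃi]) shows [ʃ] unchanged in both environments, so [ʃ] cannot be basic with [s] derived before the ACC suffix.
Therefore /s/ is basic and [ʃ] is derived by palatalization before a front vowel (/s/ becomes palato-alveolar [ʃ] before a front vowel).
From [bilasu] the stem 'skin' is /bilas/; before a front vowel this yields [bilaʃi].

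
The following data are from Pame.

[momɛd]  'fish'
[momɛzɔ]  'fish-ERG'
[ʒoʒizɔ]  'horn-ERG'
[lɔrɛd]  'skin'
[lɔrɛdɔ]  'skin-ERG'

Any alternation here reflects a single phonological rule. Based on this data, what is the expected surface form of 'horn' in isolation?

'fish' shows [d] ~ [z] at the end of the stem ([momɛd] vs [momɛzɔ]).
But 'skin' keeps [d] in both environments ([lɔrɛd], [lɔrɛdɔ]), so there is no rule changing /d/ to [z] before the ERG suffix.
Therefore /z/ is basic and [d] is derived by word-final hardening (voiced fricatives become stops word-finally).
From [ʒoʒizɔ] the stem 'horn' is /ʒoʒiz/; word-finally this yields [ʒoʒid].

[ʒoʒid]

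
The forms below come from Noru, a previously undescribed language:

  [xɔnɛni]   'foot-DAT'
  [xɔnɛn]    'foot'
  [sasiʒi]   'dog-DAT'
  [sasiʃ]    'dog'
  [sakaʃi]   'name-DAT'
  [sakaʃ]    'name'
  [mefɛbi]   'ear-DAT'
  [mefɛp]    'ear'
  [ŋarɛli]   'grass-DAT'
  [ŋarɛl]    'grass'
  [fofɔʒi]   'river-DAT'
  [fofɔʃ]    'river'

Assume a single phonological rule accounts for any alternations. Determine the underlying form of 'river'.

The root 'river' surfaces as [fofɔʒi] and [fofɔʃ], with a stem-final [ʒ] ~ [ʃ] alternation.
Compare 'name', with invariant [ʃ] in [sakaʃi] and [sakaʃ]: an analysis with underlying /ʃ/ and a rule producing [ʒ] before the DAT suffix would wrongly predict alternation here too.
The alternation reflects word-final obstruent devoicing: voiced obstruents become voiceless word-finally. /ʒ/ is underlying.

/fofɔʒ/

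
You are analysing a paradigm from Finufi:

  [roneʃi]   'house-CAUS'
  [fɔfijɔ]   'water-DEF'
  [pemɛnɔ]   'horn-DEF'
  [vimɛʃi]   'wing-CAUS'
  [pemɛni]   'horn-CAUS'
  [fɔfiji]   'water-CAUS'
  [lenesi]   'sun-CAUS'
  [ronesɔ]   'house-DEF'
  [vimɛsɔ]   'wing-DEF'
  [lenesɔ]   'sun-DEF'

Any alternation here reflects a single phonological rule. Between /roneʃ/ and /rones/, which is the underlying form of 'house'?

The stem for 'house' ends in [s] in [ronesɔ] but [ʃ] in [roneʃi].
Compare 'sun', with invariant [s] in [lenesɔ] and [lenesi]: an analysis with underlying /s/ and a rule producing [ʃ] before the CAUS suffix would wrongly predict alternation here too.
So /ʃ/ is underlying, and a rule of depalatalization — palato-alveolar /ʃ/ becomes [s] when no front vowel follows — gives [s].

/roneʃ/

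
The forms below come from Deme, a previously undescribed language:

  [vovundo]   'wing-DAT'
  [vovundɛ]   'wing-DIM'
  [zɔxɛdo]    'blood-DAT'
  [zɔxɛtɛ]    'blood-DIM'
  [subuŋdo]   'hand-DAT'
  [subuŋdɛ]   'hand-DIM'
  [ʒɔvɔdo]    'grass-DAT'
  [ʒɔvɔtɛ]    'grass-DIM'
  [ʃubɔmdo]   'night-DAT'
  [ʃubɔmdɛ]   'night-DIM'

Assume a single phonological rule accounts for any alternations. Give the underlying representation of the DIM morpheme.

/-tɛ/

The DIM suffix surfaces as [-dɛ] and [-tɛ], depending on the final segment of the stem.
By contrast the DAT suffix keeps its initial [d] throughout — that segment must be underlying.
So the underlying form is /-tɛ/, and voiceless stops become voiced after a nasal.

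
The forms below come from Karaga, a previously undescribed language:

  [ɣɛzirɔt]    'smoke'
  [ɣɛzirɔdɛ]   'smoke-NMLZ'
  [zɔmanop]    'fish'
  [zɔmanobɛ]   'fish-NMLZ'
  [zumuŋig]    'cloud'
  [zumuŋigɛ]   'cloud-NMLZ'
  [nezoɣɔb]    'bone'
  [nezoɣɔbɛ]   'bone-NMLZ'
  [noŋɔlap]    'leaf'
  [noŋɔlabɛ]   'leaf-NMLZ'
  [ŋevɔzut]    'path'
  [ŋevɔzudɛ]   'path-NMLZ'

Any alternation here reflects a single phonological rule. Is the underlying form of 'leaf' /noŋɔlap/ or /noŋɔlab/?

/noŋɔlap/

The stem for 'leaf' ends in [p] in [noŋɔlap] but [b] in [noŋɔlabɛ].
Compare 'bone', with invariant [b] in [nezoɣɔb] and [nezoɣɔbɛ]: an analysis with underlying /b/ and a rule producing [p] in isolation would wrongly predict alternation here too.
The underlying segment must be /p/; voiceless stops become voiced between vowels, yielding [b] there.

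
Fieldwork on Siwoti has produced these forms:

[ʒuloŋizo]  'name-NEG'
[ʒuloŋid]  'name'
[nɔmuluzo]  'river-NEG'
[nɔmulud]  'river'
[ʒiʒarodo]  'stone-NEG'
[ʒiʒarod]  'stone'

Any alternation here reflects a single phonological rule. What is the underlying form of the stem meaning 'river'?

The stem for 'river' ends in [z] in [nɔmuluzo] but [d] in [nɔmulud].
Compare 'stone', with invariant [d] in [ʒiʒarodo] and [ʒiʒarod]: an analysis with underlying /d/ and a rule producing [z] before the NEG suffix would wrongly predict alternation here too.
So /z/ is underlying, and a rule of word-final hardening — voiced fricatives become stops word-finally — gives [d].
The underlying form of 'river' is therefore /nɔmuluz/.

/nɔmuluz/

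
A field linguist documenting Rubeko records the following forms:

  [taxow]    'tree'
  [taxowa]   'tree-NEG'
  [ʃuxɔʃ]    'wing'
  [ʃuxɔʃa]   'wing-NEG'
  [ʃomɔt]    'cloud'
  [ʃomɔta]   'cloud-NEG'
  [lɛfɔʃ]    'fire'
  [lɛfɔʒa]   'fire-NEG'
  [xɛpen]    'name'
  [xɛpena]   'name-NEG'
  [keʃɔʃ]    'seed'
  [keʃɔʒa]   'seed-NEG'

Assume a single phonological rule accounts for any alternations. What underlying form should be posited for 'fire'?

/lɛfɔʒ/

The stem for 'fire' ends in [ʃ] in [lɛfɔʃ] but [ʒ] in [lɛfɔʒa].
The stem 'wing' ([ʃuxɔʃ], [ʃuxɔʃa]) shows [ʃ] unchanged in both environments, so [ʃ] cannot be basic with [ʒ] derived before the NEG suffix.
The underlying segment must be /ʒ/; voiced obstruents become voiceless word-finally, yielding [ʃ] there.
So 'fire' = /lɛfɔʒ/.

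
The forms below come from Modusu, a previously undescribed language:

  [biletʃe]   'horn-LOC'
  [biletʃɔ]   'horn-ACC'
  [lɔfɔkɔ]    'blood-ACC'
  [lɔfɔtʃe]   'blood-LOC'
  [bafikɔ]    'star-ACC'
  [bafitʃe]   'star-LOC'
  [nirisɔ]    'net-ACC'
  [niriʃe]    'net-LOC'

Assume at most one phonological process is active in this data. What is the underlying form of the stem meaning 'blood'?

/lɔfɔk/

The stem for 'blood' ends in [tʃ] in [lɔfɔtʃe] but [k] in [lɔfɔkɔ].
The stem 'horn' ([biletʃe], [biletʃɔ]) shows [tʃ] unchanged in both environments, so [tʃ] cannot be basic with [k] derived before the ACC suffix.
The underlying segment must be /k/; /k/ and /s/ become palato-alveolar [tʃ] and [ʃ] before a front vowel, yielding [tʃ] there.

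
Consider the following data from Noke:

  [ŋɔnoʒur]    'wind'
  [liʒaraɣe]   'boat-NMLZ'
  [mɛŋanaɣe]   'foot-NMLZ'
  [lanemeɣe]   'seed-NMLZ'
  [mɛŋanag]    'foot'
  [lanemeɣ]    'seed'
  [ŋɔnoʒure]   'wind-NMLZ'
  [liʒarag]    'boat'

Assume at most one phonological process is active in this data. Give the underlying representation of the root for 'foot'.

/mɛŋanag/

The stem for 'foot' ends in [g] in [mɛŋanag] but [ɣ] in [mɛŋanaɣe].
The stem 'seed' ([lanemeɣ], [lanemeɣe]) shows [ɣ] unchanged in both environments, so [ɣ] cannot be basic with [g] derived in isolation.
The underlying segment must be /g/; voiced stops become fricatives between vowels, yielding [ɣ] there.
The underlying form of 'foot' is therefore /mɛŋanag/.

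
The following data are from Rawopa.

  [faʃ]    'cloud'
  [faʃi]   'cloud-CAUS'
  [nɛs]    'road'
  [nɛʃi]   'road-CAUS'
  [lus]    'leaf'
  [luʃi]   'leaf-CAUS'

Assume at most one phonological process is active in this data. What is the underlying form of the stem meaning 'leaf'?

The root 'leaf' surfaces as [lus] and [luʃi], with a stem-final [s] ~ [ʃ] alternation.
But 'cloud' keeps [ʃ] in both environments ([faʃ], [faʃi]), so there is no rule changing /ʃ/ to [s] in isolation.
Therefore /s/ is basic and [ʃ] is derived by palatalization before a front vowel (/s/ becomes palato-alveolar [ʃ] before a front vowel).

/lus/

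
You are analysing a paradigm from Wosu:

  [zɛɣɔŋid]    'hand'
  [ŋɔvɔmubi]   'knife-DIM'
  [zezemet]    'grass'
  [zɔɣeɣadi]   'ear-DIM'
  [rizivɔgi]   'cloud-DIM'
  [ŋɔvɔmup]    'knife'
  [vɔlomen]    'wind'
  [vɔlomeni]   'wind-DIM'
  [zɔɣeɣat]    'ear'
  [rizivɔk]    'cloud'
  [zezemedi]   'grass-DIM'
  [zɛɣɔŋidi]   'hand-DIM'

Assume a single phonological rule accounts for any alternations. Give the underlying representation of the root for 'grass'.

'grass' shows [d] ~ [t] at the end of the stem ([zezemedi] vs [zezemet]).
If /d/ were underlying and a rule turned it into [t] in isolation, 'hand' would also alternate; but it has [d] in both [zɛɣɔŋidi] and [zɛɣɔŋid].
The underlying segment must be /t/; voiceless stops become voiced between vowels, yielding [d] there.

/zezemet/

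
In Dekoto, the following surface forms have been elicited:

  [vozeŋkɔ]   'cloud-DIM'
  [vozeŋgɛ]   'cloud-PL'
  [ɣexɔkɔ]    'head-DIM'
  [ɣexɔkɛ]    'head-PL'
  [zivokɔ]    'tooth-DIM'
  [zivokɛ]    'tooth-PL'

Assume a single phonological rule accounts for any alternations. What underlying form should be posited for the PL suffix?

The PL suffix surfaces as [-gɛ] and [-kɛ], depending on the final segment of the stem.
By contrast the DIM suffix keeps its initial [k] throughout — that segment must be underlying.
The PL suffix is therefore /-gɛ/ underlyingly, with post-vocalic devoicing: voiced stops become voiceless after a vowel.

/-gɛ/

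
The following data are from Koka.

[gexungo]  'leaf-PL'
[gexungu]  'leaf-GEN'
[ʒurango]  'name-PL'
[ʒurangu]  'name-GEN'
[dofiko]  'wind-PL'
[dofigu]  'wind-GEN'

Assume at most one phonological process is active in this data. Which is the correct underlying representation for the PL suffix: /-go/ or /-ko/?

/-ko/

The PL morpheme has two allomorphs, [-go] and [-ko].
By contrast the GEN suffix keeps its initial [g] throughout — that segment must be underlying.
So the underlying form is /-ko/, and voiceless stops become voiced after a nasal.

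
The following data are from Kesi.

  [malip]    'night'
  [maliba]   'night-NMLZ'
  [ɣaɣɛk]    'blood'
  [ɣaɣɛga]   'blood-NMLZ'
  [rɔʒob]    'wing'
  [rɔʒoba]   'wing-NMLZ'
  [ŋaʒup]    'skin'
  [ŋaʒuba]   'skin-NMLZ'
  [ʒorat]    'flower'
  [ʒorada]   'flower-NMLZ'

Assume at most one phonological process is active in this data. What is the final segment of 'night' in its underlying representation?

'night' shows [p] ~ [b] at the end of the stem ([malip] vs [maliba]).
Compare 'wing', with invariant [b] in [rɔʒob] and [rɔʒoba]: an analysis with underlying /b/ and a rule producing [p] in isolation would wrongly predict alternation here too.
So /p/ is underlying, and a rule of intervocalic voicing — voiceless stops become voiced between vowels — gives [b].

/p/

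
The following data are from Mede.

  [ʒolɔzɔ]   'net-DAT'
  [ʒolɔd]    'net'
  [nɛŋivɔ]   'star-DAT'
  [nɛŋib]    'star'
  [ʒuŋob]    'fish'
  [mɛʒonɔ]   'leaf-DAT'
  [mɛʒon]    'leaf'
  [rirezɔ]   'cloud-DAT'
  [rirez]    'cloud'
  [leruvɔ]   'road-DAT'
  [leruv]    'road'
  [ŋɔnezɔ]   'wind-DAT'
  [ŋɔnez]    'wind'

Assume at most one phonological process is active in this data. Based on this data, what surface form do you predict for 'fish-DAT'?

The root 'star' surfaces as [nɛŋivɔ] and [nɛŋib], with a stem-final [v] ~ [b] alternation.
But 'road' keeps [v] in both environments ([leruvɔ], [leruv]), so there is no rule changing /v/ to [b] in isolation.
Therefore /b/ is basic and [v] is derived by intervocalic spirantization (voiced stops become fricatives between vowels).
The one attested form of 'fish', [ʒuŋob], shows underlying /ʒuŋob/. Applying the same rule between vowels gives [ʒuŋovɔ].

[ʒuŋovɔ]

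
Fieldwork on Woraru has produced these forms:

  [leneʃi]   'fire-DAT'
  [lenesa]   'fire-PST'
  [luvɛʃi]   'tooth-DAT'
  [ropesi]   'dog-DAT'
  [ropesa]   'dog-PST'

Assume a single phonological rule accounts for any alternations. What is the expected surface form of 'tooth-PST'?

The stem for 'fire' ends in [ʃ] in [leneʃi] but [s] in [lenesa].
Compare 'dog', with invariant [s] in [ropesi] and [ropesa]: an analysis with underlying /s/ and a rule producing [ʃ] before the DAT suffix would wrongly predict alternation here too.
So /ʃ/ is underlying, and a rule of depalatalization — palato-alveolar /ʃ/ becomes [s] when no front vowel follows — gives [s].
The one attested form of 'tooth', [luvɛʃi], shows underlying /luvɛʃ/. Applying the same rule when no front vowel follows gives [luvɛsa].

[luvɛsa]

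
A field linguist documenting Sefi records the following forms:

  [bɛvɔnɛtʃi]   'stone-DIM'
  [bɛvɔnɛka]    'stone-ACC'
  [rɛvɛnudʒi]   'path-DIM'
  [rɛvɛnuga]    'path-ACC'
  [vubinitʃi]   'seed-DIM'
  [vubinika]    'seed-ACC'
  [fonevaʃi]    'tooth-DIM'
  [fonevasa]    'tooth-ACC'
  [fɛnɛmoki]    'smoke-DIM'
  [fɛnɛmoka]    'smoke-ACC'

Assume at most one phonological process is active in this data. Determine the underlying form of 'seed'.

/vubinitʃ/

The stem for 'seed' ends in [tʃ] in [vubinitʃi] but [k] in [vubinika].
Compare 'smoke', with invariant [k] in [fɛnɛmoki] and [fɛnɛmoka]: an analysis with underlying /k/ and a rule producing [tʃ] before the DIM suffix would wrongly predict alternation here too.
So /tʃ/ is underlying, and a rule of depalatalization — palato-alveolar /tʃ/, /dʒ/ and /ʃ/ become [k], [g] and [s] when no front vowel follows — gives [k].
The underlying form of 'seed' is therefore /vubinitʃ/.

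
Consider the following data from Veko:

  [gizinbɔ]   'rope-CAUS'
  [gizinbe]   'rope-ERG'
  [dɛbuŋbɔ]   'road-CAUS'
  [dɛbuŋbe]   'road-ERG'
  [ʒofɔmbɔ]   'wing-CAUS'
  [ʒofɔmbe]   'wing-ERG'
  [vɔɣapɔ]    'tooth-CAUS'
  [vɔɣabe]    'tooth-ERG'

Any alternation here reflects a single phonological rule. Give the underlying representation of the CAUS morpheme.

The CAUS morpheme has two allomorphs, [-bɔ] and [-pɔ].
By contrast the ERG suffix keeps its initial [b] throughout — that segment must be underlying.
The CAUS suffix is therefore /-pɔ/ underlyingly, with post-nasal voicing: voiceless stops become voiced after a nasal.

/-pɔ/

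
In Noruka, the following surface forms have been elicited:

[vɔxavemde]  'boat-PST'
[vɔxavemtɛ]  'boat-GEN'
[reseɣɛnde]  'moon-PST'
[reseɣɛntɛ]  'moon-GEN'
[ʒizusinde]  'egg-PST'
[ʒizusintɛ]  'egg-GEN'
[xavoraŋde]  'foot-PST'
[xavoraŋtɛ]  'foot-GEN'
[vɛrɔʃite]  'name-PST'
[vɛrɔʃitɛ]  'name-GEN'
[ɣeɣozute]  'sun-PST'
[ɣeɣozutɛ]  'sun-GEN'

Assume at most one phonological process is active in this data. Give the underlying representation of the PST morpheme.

The PST suffix surfaces as [-de] and [-te], depending on the final segment of the stem.
By contrast the GEN suffix keeps its initial [t] throughout — that segment must be underlying.
The PST suffix is therefore /-de/ underlyingly, with post-vocalic devoicing: voiced stops become voiceless after a vowel.

/-de/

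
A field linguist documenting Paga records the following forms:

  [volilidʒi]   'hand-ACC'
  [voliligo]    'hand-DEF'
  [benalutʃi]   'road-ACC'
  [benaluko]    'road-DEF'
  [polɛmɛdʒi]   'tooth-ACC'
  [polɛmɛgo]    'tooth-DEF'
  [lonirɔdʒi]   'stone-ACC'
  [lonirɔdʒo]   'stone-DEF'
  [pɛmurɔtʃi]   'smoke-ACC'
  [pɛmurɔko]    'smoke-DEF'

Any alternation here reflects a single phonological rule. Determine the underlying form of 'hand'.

/volilig/

The stem for 'hand' ends in [dʒ] in [volilidʒi] but [g] in [voliligo].
But 'stone' keeps [dʒ] in both environments ([lonirɔdʒi], [lonirɔdʒo]), so there is no rule changing /dʒ/ to [g] before the DEF suffix.
Therefore /g/ is basic and [dʒ] is derived by palatalization before a front vowel (/k/ and /g/ become palato-alveolar [tʃ] and [dʒ] before a front vowel).
So 'hand' = /volilig/.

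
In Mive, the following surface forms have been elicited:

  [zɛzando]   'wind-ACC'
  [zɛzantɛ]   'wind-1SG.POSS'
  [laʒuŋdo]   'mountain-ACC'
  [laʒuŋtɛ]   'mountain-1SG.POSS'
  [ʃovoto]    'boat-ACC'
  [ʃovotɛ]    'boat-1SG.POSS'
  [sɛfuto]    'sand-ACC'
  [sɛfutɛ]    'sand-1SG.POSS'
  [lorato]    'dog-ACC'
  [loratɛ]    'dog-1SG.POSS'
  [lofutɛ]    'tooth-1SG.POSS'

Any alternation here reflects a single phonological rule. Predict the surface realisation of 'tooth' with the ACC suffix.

[lofuto]

The ACC morpheme has two allomorphs, [-do] and [-to].
By contrast the 1SG.POSS suffix keeps its initial [t] throughout — that segment must be underlying.
So the underlying form is /-do/, and voiced stops become voiceless after a vowel.
After 'tooth', which ends in a vowel, the suffix surfaces as [-to], giving [lofuto].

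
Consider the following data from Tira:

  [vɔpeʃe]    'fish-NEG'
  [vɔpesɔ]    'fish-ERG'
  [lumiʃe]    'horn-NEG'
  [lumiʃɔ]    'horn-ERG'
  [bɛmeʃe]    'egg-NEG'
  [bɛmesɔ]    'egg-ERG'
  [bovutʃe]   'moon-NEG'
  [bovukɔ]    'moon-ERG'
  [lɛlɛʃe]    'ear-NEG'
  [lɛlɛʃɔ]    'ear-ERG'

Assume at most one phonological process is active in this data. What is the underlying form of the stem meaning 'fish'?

/vɔpes/

In [vɔpeʃe] and [vɔpesɔ] the final segment of 'fish' alternates: [ʃ] ~ [s].
Compare 'ear', with invariant [ʃ] in [lɛlɛʃe] and [lɛlɛʃɔ]: an analysis with underlying /ʃ/ and a rule producing [s] before the ERG suffix would wrongly predict alternation here too.
The alternation reflects palatalization before a front vowel: /k/ and /s/ become palato-alveolar [tʃ] and [ʃ] before a front vowel. /s/ is underlying.
The underlying form of 'fish' is therefore /vɔpes/.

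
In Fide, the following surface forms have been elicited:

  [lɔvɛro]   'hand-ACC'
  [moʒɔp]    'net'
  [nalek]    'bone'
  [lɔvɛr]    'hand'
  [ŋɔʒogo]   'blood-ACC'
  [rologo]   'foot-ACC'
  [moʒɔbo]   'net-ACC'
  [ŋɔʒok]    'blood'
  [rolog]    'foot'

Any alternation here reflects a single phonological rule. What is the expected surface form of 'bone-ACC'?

[nalego]

The root 'blood' surfaces as [ŋɔʒok] and [ŋɔʒogo], with a stem-final [k] ~ [g] alternation.
The stem 'foot' ([rolog], [rologo]) shows [g] unchanged in both environments, so [g] cannot be basic with [k] derived in isolation.
So /k/ is underlying, and a rule of intervocalic voicing — voiceless stops become voiced between vowels — gives [g].
The one attested form of 'bone', [nalek], shows underlying /nalek/. Applying the same rule between vowels gives [nalego].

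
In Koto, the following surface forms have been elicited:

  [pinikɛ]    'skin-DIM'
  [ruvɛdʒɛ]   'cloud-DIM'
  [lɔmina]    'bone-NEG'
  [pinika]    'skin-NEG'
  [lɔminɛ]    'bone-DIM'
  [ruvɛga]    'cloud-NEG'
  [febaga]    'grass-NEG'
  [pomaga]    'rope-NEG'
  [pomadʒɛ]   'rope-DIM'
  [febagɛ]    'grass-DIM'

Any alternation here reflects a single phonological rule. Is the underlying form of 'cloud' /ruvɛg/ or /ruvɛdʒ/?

'cloud' shows [dʒ] ~ [g] at the end of the stem ([ruvɛdʒɛ] vs [ruvɛga]).
Compare 'grass', with invariant [g] in [febagɛ] and [febaga]: an analysis with underlying /g/ and a rule producing [dʒ] before the DIM suffix would wrongly predict alternation here too.
The alternation reflects depalatalization: palato-alveolar /dʒ/ becomes [g] when no front vowel follows. /dʒ/ is underlying.

/ruvɛdʒ/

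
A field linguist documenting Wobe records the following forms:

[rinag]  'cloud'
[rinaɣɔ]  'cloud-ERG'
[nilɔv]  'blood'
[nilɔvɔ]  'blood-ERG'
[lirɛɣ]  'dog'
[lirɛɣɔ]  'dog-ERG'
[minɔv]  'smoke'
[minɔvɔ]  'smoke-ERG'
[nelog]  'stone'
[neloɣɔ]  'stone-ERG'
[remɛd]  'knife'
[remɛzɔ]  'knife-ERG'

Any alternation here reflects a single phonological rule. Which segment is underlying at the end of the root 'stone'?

/g/

The root 'stone' surfaces as [nelog] and [neloɣɔ], with a stem-final [g] ~ [ɣ] alternation.
Compare 'dog', with invariant [ɣ] in [lirɛɣ] and [lirɛɣɔ]: an analysis with underlying /ɣ/ and a rule producing [g] in isolation would wrongly predict alternation here too.
Therefore /g/ is basic and [ɣ] is derived by intervocalic spirantization (voiced stops become fricatives between vowels).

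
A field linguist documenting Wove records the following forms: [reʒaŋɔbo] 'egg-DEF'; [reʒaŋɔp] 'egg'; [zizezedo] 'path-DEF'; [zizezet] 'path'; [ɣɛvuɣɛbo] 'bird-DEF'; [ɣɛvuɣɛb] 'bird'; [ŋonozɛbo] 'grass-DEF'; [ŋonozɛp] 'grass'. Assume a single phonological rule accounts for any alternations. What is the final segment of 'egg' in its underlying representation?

/p/

The stem for 'egg' ends in [b] in [reʒaŋɔbo] but [p] in [reʒaŋɔp].
If /b/ were underlying and a rule turned it into [p] in isolation, 'bird' would also alternate; but it has [b] in both [ɣɛvuɣɛbo] and [ɣɛvuɣɛb].
The alternation reflects intervocalic voicing: voiceless stops become voiced between vowels. /p/ is underlying.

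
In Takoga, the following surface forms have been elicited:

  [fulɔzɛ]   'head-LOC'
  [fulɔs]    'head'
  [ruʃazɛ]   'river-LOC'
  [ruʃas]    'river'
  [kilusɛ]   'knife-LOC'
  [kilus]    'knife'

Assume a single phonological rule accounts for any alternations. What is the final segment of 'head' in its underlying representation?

/z/

In [fulɔzɛ] and [fulɔs] the final segment of 'head' alternates: [z] ~ [s].
But 'knife' keeps [s] in both environments ([kilusɛ], [kilus]), so there is no rule changing /s/ to [z] before the LOC suffix.
So /z/ is underlying, and a rule of word-final obstruent devoicing — voiced obstruents become voiceless word-finally — gives [s].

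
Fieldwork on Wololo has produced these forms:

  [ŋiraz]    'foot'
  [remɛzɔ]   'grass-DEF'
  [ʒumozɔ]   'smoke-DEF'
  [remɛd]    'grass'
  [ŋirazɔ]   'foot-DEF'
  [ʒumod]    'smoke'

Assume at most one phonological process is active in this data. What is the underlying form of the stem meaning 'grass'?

The stem for 'grass' ends in [d] in [remɛd] but [z] in [remɛzɔ].
Compare 'foot', with invariant [z] in [ŋiraz] and [ŋirazɔ]: an analysis with underlying /z/ and a rule producing [d] in isolation would wrongly predict alternation here too.
The alternation reflects intervocalic spirantization: voiced stops become fricatives between vowels. /d/ is underlying.
Hence 'grass' is /remɛd/ underlyingly.

/remɛd/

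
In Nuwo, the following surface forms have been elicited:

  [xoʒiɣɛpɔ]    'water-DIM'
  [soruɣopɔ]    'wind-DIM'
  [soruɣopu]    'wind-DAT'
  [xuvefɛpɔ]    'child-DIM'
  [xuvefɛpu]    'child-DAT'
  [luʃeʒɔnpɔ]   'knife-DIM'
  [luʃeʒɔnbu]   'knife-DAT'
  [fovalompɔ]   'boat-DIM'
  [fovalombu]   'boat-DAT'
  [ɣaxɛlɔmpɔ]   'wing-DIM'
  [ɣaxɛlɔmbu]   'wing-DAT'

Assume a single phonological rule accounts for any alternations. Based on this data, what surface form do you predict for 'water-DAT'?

The DAT suffix surfaces as [-bu] and [-pu], depending on the final segment of the stem.
By contrast the DIM suffix keeps its initial [p] throughout — that segment must be underlying.
The DAT suffix is therefore /-bu/ underlyingly, with post-vocalic devoicing: voiced stops become voiceless after a vowel.
After 'water', which ends in a vowel, the suffix surfaces as [-pu], giving [xoʒiɣɛpu].

[xoʒiɣɛpu]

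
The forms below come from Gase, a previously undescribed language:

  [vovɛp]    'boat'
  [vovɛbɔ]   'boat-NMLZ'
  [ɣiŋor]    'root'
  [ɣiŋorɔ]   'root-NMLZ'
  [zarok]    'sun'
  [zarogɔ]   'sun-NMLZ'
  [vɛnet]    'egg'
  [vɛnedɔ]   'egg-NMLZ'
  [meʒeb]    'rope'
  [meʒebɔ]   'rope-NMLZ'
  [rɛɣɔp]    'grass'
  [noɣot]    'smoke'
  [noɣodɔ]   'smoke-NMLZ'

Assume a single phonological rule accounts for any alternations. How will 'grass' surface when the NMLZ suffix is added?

In [vovɛp] and [vovɛbɔ] the final segment of 'boat' alternates: [p] ~ [b].
The stem 'rope' ([meʒeb], [meʒebɔ]) shows [b] unchanged in both environments, so [b] cannot be basic with [p] derived in isolation.
The underlying segment must be /p/; voiceless stops become voiced between vowels, yielding [b] there.
From [rɛɣɔp] the stem 'grass' is /rɛɣɔp/; between vowels this yields [rɛɣɔbɔ].

[rɛɣɔbɔ]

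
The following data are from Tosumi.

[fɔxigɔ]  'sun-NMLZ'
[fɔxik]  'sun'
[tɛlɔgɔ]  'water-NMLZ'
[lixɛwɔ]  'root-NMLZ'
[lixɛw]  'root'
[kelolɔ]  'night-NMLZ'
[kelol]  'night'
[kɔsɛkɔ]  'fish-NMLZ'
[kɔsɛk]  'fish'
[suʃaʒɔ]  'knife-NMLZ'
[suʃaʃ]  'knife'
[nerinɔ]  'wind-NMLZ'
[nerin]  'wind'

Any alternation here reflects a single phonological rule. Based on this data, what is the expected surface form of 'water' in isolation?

[tɛlɔk]

In [fɔxigɔ] and [fɔxik] the final segment of 'sun' alternates: [g] ~ [k].
If /k/ were underlying and a rule turned it into [g] before the NMLZ suffix, 'fish' would also alternate; but it has [k] in both [kɔsɛkɔ] and [kɔsɛk].
The alternation reflects word-final obstruent devoicing: voiced obstruents become voiceless word-finally. /g/ is underlying.
From [tɛlɔgɔ] the stem 'water' is /tɛlɔg/; word-finally this yields [tɛlɔk].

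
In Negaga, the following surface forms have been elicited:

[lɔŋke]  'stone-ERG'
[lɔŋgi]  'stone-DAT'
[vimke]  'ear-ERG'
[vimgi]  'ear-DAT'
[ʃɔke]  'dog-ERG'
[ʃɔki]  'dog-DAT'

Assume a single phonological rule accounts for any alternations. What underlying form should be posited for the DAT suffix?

The DAT morpheme has two allomorphs, [-gi] and [-ki].
By contrast the ERG suffix keeps its initial [k] throughout — that segment must be underlying.
So the underlying form is /-gi/, and voiced stops become voiceless after a vowel.

/-gi/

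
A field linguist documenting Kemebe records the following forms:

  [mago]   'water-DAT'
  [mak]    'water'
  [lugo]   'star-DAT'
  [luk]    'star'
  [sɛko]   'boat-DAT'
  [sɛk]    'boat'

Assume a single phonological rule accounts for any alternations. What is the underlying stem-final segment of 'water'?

The stem for 'water' ends in [g] in [mago] but [k] in [mak].
But 'boat' keeps [k] in both environments ([sɛko], [sɛk]), so there is no rule changing /k/ to [g] before the DAT suffix.
So /g/ is underlying, and a rule of word-final obstruent devoicing — voiced obstruents become voiceless word-finally — gives [k].

/g/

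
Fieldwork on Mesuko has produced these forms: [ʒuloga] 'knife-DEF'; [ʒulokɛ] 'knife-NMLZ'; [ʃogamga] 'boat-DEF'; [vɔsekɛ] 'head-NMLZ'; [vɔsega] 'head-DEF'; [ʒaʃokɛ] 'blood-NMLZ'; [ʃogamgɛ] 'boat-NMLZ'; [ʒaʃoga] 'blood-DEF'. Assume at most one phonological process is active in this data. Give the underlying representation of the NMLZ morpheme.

/-kɛ/

The NMLZ morpheme has two allomorphs, [-gɛ] and [-kɛ].
By contrast the DEF suffix keeps its initial [g] throughout — that segment must be underlying.
The NMLZ suffix is therefore /-kɛ/ underlyingly, with post-nasal voicing: voiceless stops become voiced after a nasal.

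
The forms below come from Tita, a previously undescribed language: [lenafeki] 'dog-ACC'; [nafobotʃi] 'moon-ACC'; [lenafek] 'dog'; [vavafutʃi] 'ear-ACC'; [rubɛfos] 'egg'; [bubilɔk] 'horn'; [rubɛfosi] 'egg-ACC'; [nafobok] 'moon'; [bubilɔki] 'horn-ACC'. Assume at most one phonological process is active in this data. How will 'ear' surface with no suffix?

[vavafuk]

In [nafobok] and [nafobotʃi] the final segment of 'moon' alternates: [k] ~ [tʃ].
The stem 'dog' ([lenafek], [lenafeki]) shows [k] unchanged in both environments, so [k] cannot be basic with [tʃ] derived before the ACC suffix.
So /tʃ/ is underlying, and a rule of depalatalization — palato-alveolar /tʃ/ becomes [k] when no front vowel follows — gives [k].
The one attested form of 'ear', [vavafutʃi], shows underlying /vavafutʃ/. Applying the same rule when no front vowel follows gives [vavafuk].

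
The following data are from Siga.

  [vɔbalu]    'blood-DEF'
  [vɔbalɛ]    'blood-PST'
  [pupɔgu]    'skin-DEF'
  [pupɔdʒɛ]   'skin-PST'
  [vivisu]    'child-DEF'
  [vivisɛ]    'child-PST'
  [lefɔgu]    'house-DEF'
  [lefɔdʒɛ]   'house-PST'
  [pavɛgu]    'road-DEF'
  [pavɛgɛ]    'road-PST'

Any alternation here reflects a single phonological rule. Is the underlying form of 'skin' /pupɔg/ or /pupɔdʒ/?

/pupɔdʒ/

'skin' shows [g] ~ [dʒ] at the end of the stem ([pupɔgu] vs [pupɔdʒɛ]).
But 'road' keeps [g] in both environments ([pavɛgu], [pavɛgɛ]), so there is no rule changing /g/ to [dʒ] before the PST suffix.
The underlying segment must be /dʒ/; palato-alveolar /dʒ/ becomes [g] when no front vowel follows, yielding [g] there.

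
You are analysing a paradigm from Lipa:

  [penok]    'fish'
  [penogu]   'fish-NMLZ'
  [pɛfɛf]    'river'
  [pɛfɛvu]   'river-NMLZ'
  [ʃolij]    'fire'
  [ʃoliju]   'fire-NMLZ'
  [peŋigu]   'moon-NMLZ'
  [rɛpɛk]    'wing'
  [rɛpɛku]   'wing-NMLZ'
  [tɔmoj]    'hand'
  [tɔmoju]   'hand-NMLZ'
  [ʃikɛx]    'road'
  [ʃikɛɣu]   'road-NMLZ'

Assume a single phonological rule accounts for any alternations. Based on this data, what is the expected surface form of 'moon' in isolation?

'fish' shows [k] ~ [g] at the end of the stem ([penok] vs [penogu]).
The stem 'wing' ([rɛpɛk], [rɛpɛku]) shows [k] unchanged in both environments, so [k] cannot be basic with [g] derived before the NMLZ suffix.
The underlying segment must be /g/; voiced obstruents become voiceless word-finally, yielding [k] there.
The one attested form of 'moon', [peŋigu], shows underlying /peŋig/. Applying the same rule word-finally gives [peŋik].

[peŋik]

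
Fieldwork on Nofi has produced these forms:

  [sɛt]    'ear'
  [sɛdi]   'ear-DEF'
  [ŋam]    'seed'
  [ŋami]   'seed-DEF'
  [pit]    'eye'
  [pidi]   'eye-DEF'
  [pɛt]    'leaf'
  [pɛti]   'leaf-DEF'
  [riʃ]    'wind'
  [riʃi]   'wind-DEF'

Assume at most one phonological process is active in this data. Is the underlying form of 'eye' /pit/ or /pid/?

'eye' shows [t] ~ [d] at the end of the stem ([pit] vs [pidi]).
But 'leaf' keeps [t] in both environments ([pɛt], [pɛti]), so there is no rule changing /t/ to [d] before the DEF suffix.
The alternation reflects word-final obstruent devoicing: voiced obstruents become voiceless word-finally. /d/ is underlying.

/pid/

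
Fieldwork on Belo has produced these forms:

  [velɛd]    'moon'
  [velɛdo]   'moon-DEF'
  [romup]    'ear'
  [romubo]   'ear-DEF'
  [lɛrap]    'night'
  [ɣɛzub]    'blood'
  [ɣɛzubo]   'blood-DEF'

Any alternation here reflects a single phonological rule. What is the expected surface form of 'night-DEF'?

[lɛrabo]

The root 'ear' surfaces as [romup] and [romubo], with a stem-final [p] ~ [b] alternation.
The stem 'blood' ([ɣɛzub], [ɣɛzubo]) shows [b] unchanged in both environments, so [b] cannot be basic with [p] derived in isolation.
The alternation reflects intervocalic voicing: voiceless stops become voiced between vowels. /p/ is underlying.
The one attested form of 'night', [lɛrap], shows underlying /lɛrap/. Applying the same rule between vowels gives [lɛrabo].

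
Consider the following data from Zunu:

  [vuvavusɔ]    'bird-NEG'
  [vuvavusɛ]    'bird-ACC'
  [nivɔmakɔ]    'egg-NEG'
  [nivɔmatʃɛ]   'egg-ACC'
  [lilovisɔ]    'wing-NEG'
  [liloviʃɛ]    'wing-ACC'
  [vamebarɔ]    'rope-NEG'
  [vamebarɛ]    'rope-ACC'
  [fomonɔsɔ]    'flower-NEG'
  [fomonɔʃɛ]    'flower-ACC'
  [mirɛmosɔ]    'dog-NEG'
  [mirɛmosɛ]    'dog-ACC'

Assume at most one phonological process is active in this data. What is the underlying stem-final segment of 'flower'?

/ʃ/

The root 'flower' surfaces as [fomonɔsɔ] and [fomonɔʃɛ], with a stem-final [s] ~ [ʃ] alternation.
Compare 'dog', with invariant [s] in [mirɛmosɔ] and [mirɛmosɛ]: an analysis with underlying /s/ and a rule producing [ʃ] before the ACC suffix would wrongly predict alternation here too.
The underlying segment must be /ʃ/; palato-alveolar /tʃ/ and /ʃ/ become [k] and [s] when no front vowel follows, yielding [s] there.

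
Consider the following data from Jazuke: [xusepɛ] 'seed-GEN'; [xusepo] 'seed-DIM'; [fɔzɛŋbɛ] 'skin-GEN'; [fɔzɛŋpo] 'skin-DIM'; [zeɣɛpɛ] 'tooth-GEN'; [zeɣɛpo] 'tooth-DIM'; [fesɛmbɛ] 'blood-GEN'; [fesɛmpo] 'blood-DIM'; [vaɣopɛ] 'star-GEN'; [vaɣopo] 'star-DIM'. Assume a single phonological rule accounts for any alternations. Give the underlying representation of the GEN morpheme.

The GEN morpheme has two allomorphs, [-bɛ] and [-pɛ].
By contrast the DIM suffix keeps its initial [p] throughout — that segment must be underlying.
So the underlying form is /-bɛ/, and voiced stops become voiceless after a vowel.

/-bɛ/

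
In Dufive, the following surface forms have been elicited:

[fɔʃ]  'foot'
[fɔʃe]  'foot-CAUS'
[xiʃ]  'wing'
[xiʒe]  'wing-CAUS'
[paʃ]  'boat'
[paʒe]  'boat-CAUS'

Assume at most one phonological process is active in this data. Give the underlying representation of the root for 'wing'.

The root 'wing' surfaces as [xiʃ] and [xiʒe], with a stem-final [ʃ] ~ [ʒ] alternation.
But 'foot' keeps [ʃ] in both environments ([fɔʃ], [fɔʃe]), so there is no rule changing /ʃ/ to [ʒ] before the CAUS suffix.
The underlying segment must be /ʒ/; voiced obstruents become voiceless word-finally, yielding [ʃ] there.
The underlying form of 'wing' is therefore /xiʒ/.

/xiʒ/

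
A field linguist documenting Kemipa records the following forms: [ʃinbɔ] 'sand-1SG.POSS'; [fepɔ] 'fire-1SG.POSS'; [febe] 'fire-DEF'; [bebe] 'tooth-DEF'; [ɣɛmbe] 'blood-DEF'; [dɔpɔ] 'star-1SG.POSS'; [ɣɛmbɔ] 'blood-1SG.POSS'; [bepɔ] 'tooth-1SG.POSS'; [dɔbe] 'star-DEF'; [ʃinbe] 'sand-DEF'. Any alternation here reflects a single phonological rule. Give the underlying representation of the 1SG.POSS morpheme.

/-pɔ/

The 1SG.POSS suffix surfaces as [-bɔ] and [-pɔ], depending on the final segment of the stem.
The DEF suffix, which begins with [b], is invariant after every stem; so [b] is not altered by any rule here.
So the underlying form is /-pɔ/, and voiceless stops become voiced after a nasal.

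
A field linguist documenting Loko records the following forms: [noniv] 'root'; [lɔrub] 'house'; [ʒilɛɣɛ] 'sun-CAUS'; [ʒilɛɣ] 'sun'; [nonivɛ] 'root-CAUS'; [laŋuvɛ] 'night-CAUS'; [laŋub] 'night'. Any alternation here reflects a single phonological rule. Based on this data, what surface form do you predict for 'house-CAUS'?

[lɔruvɛ]

'night' shows [v] ~ [b] at the end of the stem ([laŋuvɛ] vs [laŋub]).
If /v/ were underlying and a rule turned it into [b] in isolation, 'root' would also alternate; but it has [v] in both [nonivɛ] and [noniv].
So /b/ is underlying, and a rule of intervocalic spirantization — voiced stops become fricatives between vowels — gives [v].
From [lɔrub] the stem 'house' is /lɔrub/; between vowels this yields [lɔruvɛ].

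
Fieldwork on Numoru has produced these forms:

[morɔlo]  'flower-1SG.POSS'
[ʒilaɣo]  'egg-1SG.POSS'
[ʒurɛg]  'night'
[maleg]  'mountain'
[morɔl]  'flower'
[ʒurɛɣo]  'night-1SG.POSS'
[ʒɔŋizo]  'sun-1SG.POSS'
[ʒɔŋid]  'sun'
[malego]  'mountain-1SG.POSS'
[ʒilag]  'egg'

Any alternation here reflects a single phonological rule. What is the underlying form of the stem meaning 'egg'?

/ʒilaɣ/

In [ʒilaɣo] and [ʒilag] the final segment of 'egg' alternates: [ɣ] ~ [g].
But 'mountain' keeps [g] in both environments ([malego], [maleg]), so there is no rule changing /g/ to [ɣ] before the 1SG.POSS suffix.
So /ɣ/ is underlying, and a rule of word-final hardening — voiced fricatives become stops word-finally — gives [g].
Hence 'egg' is /ʒilaɣ/ underlyingly.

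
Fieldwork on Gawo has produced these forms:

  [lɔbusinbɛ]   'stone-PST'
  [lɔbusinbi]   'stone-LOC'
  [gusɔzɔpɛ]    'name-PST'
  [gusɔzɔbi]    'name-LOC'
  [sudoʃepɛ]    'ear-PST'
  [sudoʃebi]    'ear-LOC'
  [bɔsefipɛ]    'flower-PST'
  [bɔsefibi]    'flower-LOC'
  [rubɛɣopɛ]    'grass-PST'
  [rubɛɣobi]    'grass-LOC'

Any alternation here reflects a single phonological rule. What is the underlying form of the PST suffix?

The PST suffix surfaces as [-bɛ] and [-pɛ], depending on the final segment of the stem.
By contrast the LOC suffix keeps its initial [b] throughout — that segment must be underlying.
So the underlying form is /-pɛ/, and voiceless stops become voiced after a nasal.

/-pɛ/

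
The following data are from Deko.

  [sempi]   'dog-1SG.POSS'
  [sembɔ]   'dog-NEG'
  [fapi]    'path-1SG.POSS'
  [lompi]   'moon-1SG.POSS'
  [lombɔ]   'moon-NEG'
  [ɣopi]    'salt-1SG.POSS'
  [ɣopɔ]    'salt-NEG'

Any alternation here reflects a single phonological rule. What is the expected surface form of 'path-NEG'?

The NEG morpheme has two allomorphs, [-bɔ] and [-pɔ].
The 1SG.POSS suffix, which begins with [p], is invariant after every stem; so [p] is not altered by any rule here.
So the underlying form is /-bɔ/, and voiced stops become voiceless after a vowel.
After 'path', which ends in a vowel, the suffix surfaces as [-pɔ], giving [fapɔ].

[fapɔ]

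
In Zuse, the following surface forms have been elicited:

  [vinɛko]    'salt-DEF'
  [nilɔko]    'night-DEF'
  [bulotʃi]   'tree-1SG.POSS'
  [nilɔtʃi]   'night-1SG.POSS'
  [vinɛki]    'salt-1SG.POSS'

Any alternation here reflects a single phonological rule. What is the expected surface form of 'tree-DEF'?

The stem for 'night' ends in [k] in [nilɔko] but [tʃ] in [nilɔtʃi].
But 'salt' keeps [k] in both environments ([vinɛko], [vinɛki]), so there is no rule changing /k/ to [tʃ] before the 1SG.POSS suffix.
So /tʃ/ is underlying, and a rule of depalatalization — palato-alveolar /tʃ/ becomes [k] when no front vowel follows — gives [k].
The one attested form of 'tree', [bulotʃi], shows underlying /bulotʃ/. Applying the same rule when no front vowel follows gives [buloko].

[buloko]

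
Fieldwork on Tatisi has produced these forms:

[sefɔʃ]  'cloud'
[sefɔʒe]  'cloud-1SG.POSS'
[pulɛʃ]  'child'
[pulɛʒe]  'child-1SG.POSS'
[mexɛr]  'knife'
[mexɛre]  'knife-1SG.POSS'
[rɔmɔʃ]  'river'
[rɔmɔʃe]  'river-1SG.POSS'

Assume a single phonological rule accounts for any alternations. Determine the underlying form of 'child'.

The stem for 'child' ends in [ʃ] in [pulɛʃ] but [ʒ] in [pulɛʒe].
Compare 'river', with invariant [ʃ] in [rɔmɔʃ] and [rɔmɔʃe]: an analysis with underlying /ʃ/ and a rule producing [ʒ] before the 1SG.POSS suffix would wrongly predict alternation here too.
The underlying segment must be /ʒ/; voiced obstruents become voiceless word-finally, yielding [ʃ] there.

/pulɛʒ/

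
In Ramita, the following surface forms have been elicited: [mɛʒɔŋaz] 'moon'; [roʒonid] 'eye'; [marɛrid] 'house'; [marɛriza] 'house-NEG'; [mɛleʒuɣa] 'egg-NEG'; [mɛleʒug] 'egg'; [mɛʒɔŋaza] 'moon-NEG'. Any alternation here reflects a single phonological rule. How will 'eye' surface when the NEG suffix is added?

[roʒoniza]

The root 'house' surfaces as [marɛrid] and [marɛriza], with a stem-final [d] ~ [z] alternation.
Compare 'moon', with invariant [z] in [mɛʒɔŋaz] and [mɛʒɔŋaza]: an analysis with underlying /z/ and a rule producing [d] in isolation would wrongly predict alternation here too.
Therefore /d/ is basic and [z] is derived by intervocalic spirantization (voiced stops become fricatives between vowels).
From [roʒonid] the stem 'eye' is /roʒonid/; between vowels this yields [roʒoniza].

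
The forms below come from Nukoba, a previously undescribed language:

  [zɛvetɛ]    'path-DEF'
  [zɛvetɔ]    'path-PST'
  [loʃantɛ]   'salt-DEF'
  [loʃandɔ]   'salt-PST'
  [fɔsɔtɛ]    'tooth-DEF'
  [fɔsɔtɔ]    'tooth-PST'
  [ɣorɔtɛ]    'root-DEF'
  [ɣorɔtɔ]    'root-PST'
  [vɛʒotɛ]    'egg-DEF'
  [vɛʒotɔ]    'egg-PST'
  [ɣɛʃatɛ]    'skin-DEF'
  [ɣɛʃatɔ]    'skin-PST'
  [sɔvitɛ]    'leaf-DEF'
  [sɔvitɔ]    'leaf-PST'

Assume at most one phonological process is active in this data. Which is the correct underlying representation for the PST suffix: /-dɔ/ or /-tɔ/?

/-dɔ/

The PST morpheme has two allomorphs, [-dɔ] and [-tɔ].
The DEF suffix, which begins with [t], is invariant after every stem; so [t] is not altered by any rule here.
The PST suffix is therefore /-dɔ/ underlyingly, with post-vocalic devoicing: voiced stops become voiceless after a vowel.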